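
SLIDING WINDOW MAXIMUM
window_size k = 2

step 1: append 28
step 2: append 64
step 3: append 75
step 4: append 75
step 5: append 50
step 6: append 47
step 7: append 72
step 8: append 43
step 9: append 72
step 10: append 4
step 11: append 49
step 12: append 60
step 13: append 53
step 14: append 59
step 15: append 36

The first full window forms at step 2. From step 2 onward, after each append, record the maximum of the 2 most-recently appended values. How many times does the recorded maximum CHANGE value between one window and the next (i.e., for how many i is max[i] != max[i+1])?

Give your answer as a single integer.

Answer: 6

Derivation:
step 1: append 28 -> window=[28] (not full yet)
step 2: append 64 -> window=[28, 64] -> max=64
step 3: append 75 -> window=[64, 75] -> max=75
step 4: append 75 -> window=[75, 75] -> max=75
step 5: append 50 -> window=[75, 50] -> max=75
step 6: append 47 -> window=[50, 47] -> max=50
step 7: append 72 -> window=[47, 72] -> max=72
step 8: append 43 -> window=[72, 43] -> max=72
step 9: append 72 -> window=[43, 72] -> max=72
step 10: append 4 -> window=[72, 4] -> max=72
step 11: append 49 -> window=[4, 49] -> max=49
step 12: append 60 -> window=[49, 60] -> max=60
step 13: append 53 -> window=[60, 53] -> max=60
step 14: append 59 -> window=[53, 59] -> max=59
step 15: append 36 -> window=[59, 36] -> max=59
Recorded maximums: 64 75 75 75 50 72 72 72 72 49 60 60 59 59
Changes between consecutive maximums: 6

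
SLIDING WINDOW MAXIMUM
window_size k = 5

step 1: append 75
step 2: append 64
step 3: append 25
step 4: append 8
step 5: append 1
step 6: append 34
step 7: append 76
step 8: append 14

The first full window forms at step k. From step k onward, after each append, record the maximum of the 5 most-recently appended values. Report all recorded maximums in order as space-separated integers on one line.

Answer: 75 64 76 76

Derivation:
step 1: append 75 -> window=[75] (not full yet)
step 2: append 64 -> window=[75, 64] (not full yet)
step 3: append 25 -> window=[75, 64, 25] (not full yet)
step 4: append 8 -> window=[75, 64, 25, 8] (not full yet)
step 5: append 1 -> window=[75, 64, 25, 8, 1] -> max=75
step 6: append 34 -> window=[64, 25, 8, 1, 34] -> max=64
step 7: append 76 -> window=[25, 8, 1, 34, 76] -> max=76
step 8: append 14 -> window=[8, 1, 34, 76, 14] -> max=76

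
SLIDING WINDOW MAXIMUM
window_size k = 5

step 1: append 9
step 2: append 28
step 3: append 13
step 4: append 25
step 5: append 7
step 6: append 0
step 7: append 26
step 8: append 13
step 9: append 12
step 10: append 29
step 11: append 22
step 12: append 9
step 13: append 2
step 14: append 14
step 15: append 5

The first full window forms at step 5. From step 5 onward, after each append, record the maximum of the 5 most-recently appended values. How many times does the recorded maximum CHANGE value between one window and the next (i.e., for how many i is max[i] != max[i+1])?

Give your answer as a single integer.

step 1: append 9 -> window=[9] (not full yet)
step 2: append 28 -> window=[9, 28] (not full yet)
step 3: append 13 -> window=[9, 28, 13] (not full yet)
step 4: append 25 -> window=[9, 28, 13, 25] (not full yet)
step 5: append 7 -> window=[9, 28, 13, 25, 7] -> max=28
step 6: append 0 -> window=[28, 13, 25, 7, 0] -> max=28
step 7: append 26 -> window=[13, 25, 7, 0, 26] -> max=26
step 8: append 13 -> window=[25, 7, 0, 26, 13] -> max=26
step 9: append 12 -> window=[7, 0, 26, 13, 12] -> max=26
step 10: append 29 -> window=[0, 26, 13, 12, 29] -> max=29
step 11: append 22 -> window=[26, 13, 12, 29, 22] -> max=29
step 12: append 9 -> window=[13, 12, 29, 22, 9] -> max=29
step 13: append 2 -> window=[12, 29, 22, 9, 2] -> max=29
step 14: append 14 -> window=[29, 22, 9, 2, 14] -> max=29
step 15: append 5 -> window=[22, 9, 2, 14, 5] -> max=22
Recorded maximums: 28 28 26 26 26 29 29 29 29 29 22
Changes between consecutive maximums: 3

Answer: 3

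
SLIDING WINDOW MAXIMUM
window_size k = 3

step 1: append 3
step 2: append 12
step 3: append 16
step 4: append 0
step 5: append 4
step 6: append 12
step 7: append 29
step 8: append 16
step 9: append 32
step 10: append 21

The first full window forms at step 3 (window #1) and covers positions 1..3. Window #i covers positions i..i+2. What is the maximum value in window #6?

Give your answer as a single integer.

step 1: append 3 -> window=[3] (not full yet)
step 2: append 12 -> window=[3, 12] (not full yet)
step 3: append 16 -> window=[3, 12, 16] -> max=16
step 4: append 0 -> window=[12, 16, 0] -> max=16
step 5: append 4 -> window=[16, 0, 4] -> max=16
step 6: append 12 -> window=[0, 4, 12] -> max=12
step 7: append 29 -> window=[4, 12, 29] -> max=29
step 8: append 16 -> window=[12, 29, 16] -> max=29
Window #6 max = 29

Answer: 29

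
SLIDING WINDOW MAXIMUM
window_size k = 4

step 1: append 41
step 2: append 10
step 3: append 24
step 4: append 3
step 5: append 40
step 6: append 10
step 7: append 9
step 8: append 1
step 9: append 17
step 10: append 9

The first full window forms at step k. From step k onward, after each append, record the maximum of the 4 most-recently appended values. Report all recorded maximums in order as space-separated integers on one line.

Answer: 41 40 40 40 40 17 17

Derivation:
step 1: append 41 -> window=[41] (not full yet)
step 2: append 10 -> window=[41, 10] (not full yet)
step 3: append 24 -> window=[41, 10, 24] (not full yet)
step 4: append 3 -> window=[41, 10, 24, 3] -> max=41
step 5: append 40 -> window=[10, 24, 3, 40] -> max=40
step 6: append 10 -> window=[24, 3, 40, 10] -> max=40
step 7: append 9 -> window=[3, 40, 10, 9] -> max=40
step 8: append 1 -> window=[40, 10, 9, 1] -> max=40
step 9: append 17 -> window=[10, 9, 1, 17] -> max=17
step 10: append 9 -> window=[9, 1, 17, 9] -> max=17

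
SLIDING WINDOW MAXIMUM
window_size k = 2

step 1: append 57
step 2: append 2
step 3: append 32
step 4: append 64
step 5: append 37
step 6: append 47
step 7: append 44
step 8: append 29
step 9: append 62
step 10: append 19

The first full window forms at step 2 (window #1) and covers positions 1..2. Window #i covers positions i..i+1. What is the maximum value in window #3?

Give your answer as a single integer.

step 1: append 57 -> window=[57] (not full yet)
step 2: append 2 -> window=[57, 2] -> max=57
step 3: append 32 -> window=[2, 32] -> max=32
step 4: append 64 -> window=[32, 64] -> max=64
Window #3 max = 64

Answer: 64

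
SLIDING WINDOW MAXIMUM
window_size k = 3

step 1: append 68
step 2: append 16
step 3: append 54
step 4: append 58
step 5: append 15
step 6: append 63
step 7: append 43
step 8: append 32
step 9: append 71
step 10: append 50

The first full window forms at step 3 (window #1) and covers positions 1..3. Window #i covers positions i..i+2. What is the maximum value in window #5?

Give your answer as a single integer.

step 1: append 68 -> window=[68] (not full yet)
step 2: append 16 -> window=[68, 16] (not full yet)
step 3: append 54 -> window=[68, 16, 54] -> max=68
step 4: append 58 -> window=[16, 54, 58] -> max=58
step 5: append 15 -> window=[54, 58, 15] -> max=58
step 6: append 63 -> window=[58, 15, 63] -> max=63
step 7: append 43 -> window=[15, 63, 43] -> max=63
Window #5 max = 63

Answer: 63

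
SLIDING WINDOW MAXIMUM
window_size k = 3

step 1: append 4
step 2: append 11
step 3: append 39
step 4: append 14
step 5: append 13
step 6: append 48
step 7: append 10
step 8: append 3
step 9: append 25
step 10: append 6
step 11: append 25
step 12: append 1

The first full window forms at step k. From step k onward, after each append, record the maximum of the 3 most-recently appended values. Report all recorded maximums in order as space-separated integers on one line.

Answer: 39 39 39 48 48 48 25 25 25 25

Derivation:
step 1: append 4 -> window=[4] (not full yet)
step 2: append 11 -> window=[4, 11] (not full yet)
step 3: append 39 -> window=[4, 11, 39] -> max=39
step 4: append 14 -> window=[11, 39, 14] -> max=39
step 5: append 13 -> window=[39, 14, 13] -> max=39
step 6: append 48 -> window=[14, 13, 48] -> max=48
step 7: append 10 -> window=[13, 48, 10] -> max=48
step 8: append 3 -> window=[48, 10, 3] -> max=48
step 9: append 25 -> window=[10, 3, 25] -> max=25
step 10: append 6 -> window=[3, 25, 6] -> max=25
step 11: append 25 -> window=[25, 6, 25] -> max=25
step 12: append 1 -> window=[6, 25, 1] -> max=25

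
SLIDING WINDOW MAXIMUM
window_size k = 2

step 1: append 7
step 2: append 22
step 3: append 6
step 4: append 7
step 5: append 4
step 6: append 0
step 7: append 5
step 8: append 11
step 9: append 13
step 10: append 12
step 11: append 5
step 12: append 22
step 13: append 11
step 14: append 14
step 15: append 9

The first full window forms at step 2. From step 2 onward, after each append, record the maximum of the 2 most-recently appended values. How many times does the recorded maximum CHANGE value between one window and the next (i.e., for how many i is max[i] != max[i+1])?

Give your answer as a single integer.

Answer: 8

Derivation:
step 1: append 7 -> window=[7] (not full yet)
step 2: append 22 -> window=[7, 22] -> max=22
step 3: append 6 -> window=[22, 6] -> max=22
step 4: append 7 -> window=[6, 7] -> max=7
step 5: append 4 -> window=[7, 4] -> max=7
step 6: append 0 -> window=[4, 0] -> max=4
step 7: append 5 -> window=[0, 5] -> max=5
step 8: append 11 -> window=[5, 11] -> max=11
step 9: append 13 -> window=[11, 13] -> max=13
step 10: append 12 -> window=[13, 12] -> max=13
step 11: append 5 -> window=[12, 5] -> max=12
step 12: append 22 -> window=[5, 22] -> max=22
step 13: append 11 -> window=[22, 11] -> max=22
step 14: append 14 -> window=[11, 14] -> max=14
step 15: append 9 -> window=[14, 9] -> max=14
Recorded maximums: 22 22 7 7 4 5 11 13 13 12 22 22 14 14
Changes between consecutive maximums: 8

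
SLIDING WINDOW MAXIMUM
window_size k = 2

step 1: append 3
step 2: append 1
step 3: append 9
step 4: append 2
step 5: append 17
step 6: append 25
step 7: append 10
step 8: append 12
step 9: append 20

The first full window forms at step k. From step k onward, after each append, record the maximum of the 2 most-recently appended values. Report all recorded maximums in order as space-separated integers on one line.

step 1: append 3 -> window=[3] (not full yet)
step 2: append 1 -> window=[3, 1] -> max=3
step 3: append 9 -> window=[1, 9] -> max=9
step 4: append 2 -> window=[9, 2] -> max=9
step 5: append 17 -> window=[2, 17] -> max=17
step 6: append 25 -> window=[17, 25] -> max=25
step 7: append 10 -> window=[25, 10] -> max=25
step 8: append 12 -> window=[10, 12] -> max=12
step 9: append 20 -> window=[12, 20] -> max=20

Answer: 3 9 9 17 25 25 12 20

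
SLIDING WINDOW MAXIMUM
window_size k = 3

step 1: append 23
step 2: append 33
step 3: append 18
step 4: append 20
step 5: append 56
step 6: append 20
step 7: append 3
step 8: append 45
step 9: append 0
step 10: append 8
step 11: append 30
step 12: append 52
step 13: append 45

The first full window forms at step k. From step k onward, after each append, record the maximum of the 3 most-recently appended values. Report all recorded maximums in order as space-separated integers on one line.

step 1: append 23 -> window=[23] (not full yet)
step 2: append 33 -> window=[23, 33] (not full yet)
step 3: append 18 -> window=[23, 33, 18] -> max=33
step 4: append 20 -> window=[33, 18, 20] -> max=33
step 5: append 56 -> window=[18, 20, 56] -> max=56
step 6: append 20 -> window=[20, 56, 20] -> max=56
step 7: append 3 -> window=[56, 20, 3] -> max=56
step 8: append 45 -> window=[20, 3, 45] -> max=45
step 9: append 0 -> window=[3, 45, 0] -> max=45
step 10: append 8 -> window=[45, 0, 8] -> max=45
step 11: append 30 -> window=[0, 8, 30] -> max=30
step 12: append 52 -> window=[8, 30, 52] -> max=52
step 13: append 45 -> window=[30, 52, 45] -> max=52

Answer: 33 33 56 56 56 45 45 45 30 52 52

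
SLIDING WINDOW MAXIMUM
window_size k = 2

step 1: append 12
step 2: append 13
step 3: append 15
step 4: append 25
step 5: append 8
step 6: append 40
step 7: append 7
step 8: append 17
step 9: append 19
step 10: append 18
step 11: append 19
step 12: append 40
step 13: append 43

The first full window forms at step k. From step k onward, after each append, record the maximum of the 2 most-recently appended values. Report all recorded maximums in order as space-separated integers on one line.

step 1: append 12 -> window=[12] (not full yet)
step 2: append 13 -> window=[12, 13] -> max=13
step 3: append 15 -> window=[13, 15] -> max=15
step 4: append 25 -> window=[15, 25] -> max=25
step 5: append 8 -> window=[25, 8] -> max=25
step 6: append 40 -> window=[8, 40] -> max=40
step 7: append 7 -> window=[40, 7] -> max=40
step 8: append 17 -> window=[7, 17] -> max=17
step 9: append 19 -> window=[17, 19] -> max=19
step 10: append 18 -> window=[19, 18] -> max=19
step 11: append 19 -> window=[18, 19] -> max=19
step 12: append 40 -> window=[19, 40] -> max=40
step 13: append 43 -> window=[40, 43] -> max=43

Answer: 13 15 25 25 40 40 17 19 19 19 40 43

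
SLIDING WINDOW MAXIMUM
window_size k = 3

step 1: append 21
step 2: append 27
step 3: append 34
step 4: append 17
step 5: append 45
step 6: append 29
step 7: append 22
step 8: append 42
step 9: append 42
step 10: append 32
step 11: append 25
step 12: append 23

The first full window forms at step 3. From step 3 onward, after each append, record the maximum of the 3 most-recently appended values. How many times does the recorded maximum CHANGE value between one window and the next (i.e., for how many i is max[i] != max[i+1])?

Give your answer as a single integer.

Answer: 3

Derivation:
step 1: append 21 -> window=[21] (not full yet)
step 2: append 27 -> window=[21, 27] (not full yet)
step 3: append 34 -> window=[21, 27, 34] -> max=34
step 4: append 17 -> window=[27, 34, 17] -> max=34
step 5: append 45 -> window=[34, 17, 45] -> max=45
step 6: append 29 -> window=[17, 45, 29] -> max=45
step 7: append 22 -> window=[45, 29, 22] -> max=45
step 8: append 42 -> window=[29, 22, 42] -> max=42
step 9: append 42 -> window=[22, 42, 42] -> max=42
step 10: append 32 -> window=[42, 42, 32] -> max=42
step 11: append 25 -> window=[42, 32, 25] -> max=42
step 12: append 23 -> window=[32, 25, 23] -> max=32
Recorded maximums: 34 34 45 45 45 42 42 42 42 32
Changes between consecutive maximums: 3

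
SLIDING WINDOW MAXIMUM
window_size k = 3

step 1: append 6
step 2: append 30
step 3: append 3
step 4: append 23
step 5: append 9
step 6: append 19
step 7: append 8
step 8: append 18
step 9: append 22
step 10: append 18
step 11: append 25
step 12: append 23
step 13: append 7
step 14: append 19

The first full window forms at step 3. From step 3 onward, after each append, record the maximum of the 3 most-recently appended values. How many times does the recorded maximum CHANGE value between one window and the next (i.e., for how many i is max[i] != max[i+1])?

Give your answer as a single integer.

Answer: 5

Derivation:
step 1: append 6 -> window=[6] (not full yet)
step 2: append 30 -> window=[6, 30] (not full yet)
step 3: append 3 -> window=[6, 30, 3] -> max=30
step 4: append 23 -> window=[30, 3, 23] -> max=30
step 5: append 9 -> window=[3, 23, 9] -> max=23
step 6: append 19 -> window=[23, 9, 19] -> max=23
step 7: append 8 -> window=[9, 19, 8] -> max=19
step 8: append 18 -> window=[19, 8, 18] -> max=19
step 9: append 22 -> window=[8, 18, 22] -> max=22
step 10: append 18 -> window=[18, 22, 18] -> max=22
step 11: append 25 -> window=[22, 18, 25] -> max=25
step 12: append 23 -> window=[18, 25, 23] -> max=25
step 13: append 7 -> window=[25, 23, 7] -> max=25
step 14: append 19 -> window=[23, 7, 19] -> max=23
Recorded maximums: 30 30 23 23 19 19 22 22 25 25 25 23
Changes between consecutive maximums: 5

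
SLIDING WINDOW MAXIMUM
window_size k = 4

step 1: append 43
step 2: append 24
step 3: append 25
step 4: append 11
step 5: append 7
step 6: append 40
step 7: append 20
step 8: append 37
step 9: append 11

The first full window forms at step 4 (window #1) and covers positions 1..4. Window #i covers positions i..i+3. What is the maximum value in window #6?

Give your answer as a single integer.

step 1: append 43 -> window=[43] (not full yet)
step 2: append 24 -> window=[43, 24] (not full yet)
step 3: append 25 -> window=[43, 24, 25] (not full yet)
step 4: append 11 -> window=[43, 24, 25, 11] -> max=43
step 5: append 7 -> window=[24, 25, 11, 7] -> max=25
step 6: append 40 -> window=[25, 11, 7, 40] -> max=40
step 7: append 20 -> window=[11, 7, 40, 20] -> max=40
step 8: append 37 -> window=[7, 40, 20, 37] -> max=40
step 9: append 11 -> window=[40, 20, 37, 11] -> max=40
Window #6 max = 40

Answer: 40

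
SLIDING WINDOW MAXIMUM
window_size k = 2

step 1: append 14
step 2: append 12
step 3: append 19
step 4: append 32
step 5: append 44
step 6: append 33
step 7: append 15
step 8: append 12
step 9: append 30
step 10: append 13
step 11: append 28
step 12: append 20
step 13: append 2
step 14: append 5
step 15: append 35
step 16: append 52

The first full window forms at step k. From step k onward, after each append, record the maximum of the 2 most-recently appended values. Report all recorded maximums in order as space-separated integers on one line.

Answer: 14 19 32 44 44 33 15 30 30 28 28 20 5 35 52

Derivation:
step 1: append 14 -> window=[14] (not full yet)
step 2: append 12 -> window=[14, 12] -> max=14
step 3: append 19 -> window=[12, 19] -> max=19
step 4: append 32 -> window=[19, 32] -> max=32
step 5: append 44 -> window=[32, 44] -> max=44
step 6: append 33 -> window=[44, 33] -> max=44
step 7: append 15 -> window=[33, 15] -> max=33
step 8: append 12 -> window=[15, 12] -> max=15
step 9: append 30 -> window=[12, 30] -> max=30
step 10: append 13 -> window=[30, 13] -> max=30
step 11: append 28 -> window=[13, 28] -> max=28
step 12: append 20 -> window=[28, 20] -> max=28
step 13: append 2 -> window=[20, 2] -> max=20
step 14: append 5 -> window=[2, 5] -> max=5
step 15: append 35 -> window=[5, 35] -> max=35
step 16: append 52 -> window=[35, 52] -> max=52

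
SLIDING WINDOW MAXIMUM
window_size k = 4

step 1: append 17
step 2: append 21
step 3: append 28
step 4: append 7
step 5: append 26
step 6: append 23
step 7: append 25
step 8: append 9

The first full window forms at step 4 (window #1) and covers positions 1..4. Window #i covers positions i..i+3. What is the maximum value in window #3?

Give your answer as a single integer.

step 1: append 17 -> window=[17] (not full yet)
step 2: append 21 -> window=[17, 21] (not full yet)
step 3: append 28 -> window=[17, 21, 28] (not full yet)
step 4: append 7 -> window=[17, 21, 28, 7] -> max=28
step 5: append 26 -> window=[21, 28, 7, 26] -> max=28
step 6: append 23 -> window=[28, 7, 26, 23] -> max=28
Window #3 max = 28

Answer: 28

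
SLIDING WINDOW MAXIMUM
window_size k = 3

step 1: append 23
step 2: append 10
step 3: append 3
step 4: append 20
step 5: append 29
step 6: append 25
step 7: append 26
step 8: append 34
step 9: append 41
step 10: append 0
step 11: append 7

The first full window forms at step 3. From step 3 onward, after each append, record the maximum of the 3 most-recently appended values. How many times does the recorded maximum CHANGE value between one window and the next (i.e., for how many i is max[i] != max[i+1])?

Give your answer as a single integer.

Answer: 4

Derivation:
step 1: append 23 -> window=[23] (not full yet)
step 2: append 10 -> window=[23, 10] (not full yet)
step 3: append 3 -> window=[23, 10, 3] -> max=23
step 4: append 20 -> window=[10, 3, 20] -> max=20
step 5: append 29 -> window=[3, 20, 29] -> max=29
step 6: append 25 -> window=[20, 29, 25] -> max=29
step 7: append 26 -> window=[29, 25, 26] -> max=29
step 8: append 34 -> window=[25, 26, 34] -> max=34
step 9: append 41 -> window=[26, 34, 41] -> max=41
step 10: append 0 -> window=[34, 41, 0] -> max=41
step 11: append 7 -> window=[41, 0, 7] -> max=41
Recorded maximums: 23 20 29 29 29 34 41 41 41
Changes between consecutive maximums: 4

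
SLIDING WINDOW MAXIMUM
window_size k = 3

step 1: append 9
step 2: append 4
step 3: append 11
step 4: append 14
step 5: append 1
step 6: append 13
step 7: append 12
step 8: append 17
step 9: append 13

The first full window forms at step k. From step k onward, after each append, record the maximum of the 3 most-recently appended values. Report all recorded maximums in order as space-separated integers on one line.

step 1: append 9 -> window=[9] (not full yet)
step 2: append 4 -> window=[9, 4] (not full yet)
step 3: append 11 -> window=[9, 4, 11] -> max=11
step 4: append 14 -> window=[4, 11, 14] -> max=14
step 5: append 1 -> window=[11, 14, 1] -> max=14
step 6: append 13 -> window=[14, 1, 13] -> max=14
step 7: append 12 -> window=[1, 13, 12] -> max=13
step 8: append 17 -> window=[13, 12, 17] -> max=17
step 9: append 13 -> window=[12, 17, 13] -> max=17

Answer: 11 14 14 14 13 17 17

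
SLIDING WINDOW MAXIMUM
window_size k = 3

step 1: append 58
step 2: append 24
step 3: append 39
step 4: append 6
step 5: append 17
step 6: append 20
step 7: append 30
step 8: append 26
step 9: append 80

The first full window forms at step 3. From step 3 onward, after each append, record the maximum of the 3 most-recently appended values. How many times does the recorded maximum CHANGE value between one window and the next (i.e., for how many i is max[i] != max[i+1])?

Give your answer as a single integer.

Answer: 4

Derivation:
step 1: append 58 -> window=[58] (not full yet)
step 2: append 24 -> window=[58, 24] (not full yet)
step 3: append 39 -> window=[58, 24, 39] -> max=58
step 4: append 6 -> window=[24, 39, 6] -> max=39
step 5: append 17 -> window=[39, 6, 17] -> max=39
step 6: append 20 -> window=[6, 17, 20] -> max=20
step 7: append 30 -> window=[17, 20, 30] -> max=30
step 8: append 26 -> window=[20, 30, 26] -> max=30
step 9: append 80 -> window=[30, 26, 80] -> max=80
Recorded maximums: 58 39 39 20 30 30 80
Changes between consecutive maximums: 4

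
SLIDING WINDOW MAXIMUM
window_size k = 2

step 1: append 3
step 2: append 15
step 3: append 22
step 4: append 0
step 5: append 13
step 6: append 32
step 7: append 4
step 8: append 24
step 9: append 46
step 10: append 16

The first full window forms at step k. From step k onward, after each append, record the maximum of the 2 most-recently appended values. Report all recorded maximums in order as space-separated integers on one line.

step 1: append 3 -> window=[3] (not full yet)
step 2: append 15 -> window=[3, 15] -> max=15
step 3: append 22 -> window=[15, 22] -> max=22
step 4: append 0 -> window=[22, 0] -> max=22
step 5: append 13 -> window=[0, 13] -> max=13
step 6: append 32 -> window=[13, 32] -> max=32
step 7: append 4 -> window=[32, 4] -> max=32
step 8: append 24 -> window=[4, 24] -> max=24
step 9: append 46 -> window=[24, 46] -> max=46
step 10: append 16 -> window=[46, 16] -> max=46

Answer: 15 22 22 13 32 32 24 46 46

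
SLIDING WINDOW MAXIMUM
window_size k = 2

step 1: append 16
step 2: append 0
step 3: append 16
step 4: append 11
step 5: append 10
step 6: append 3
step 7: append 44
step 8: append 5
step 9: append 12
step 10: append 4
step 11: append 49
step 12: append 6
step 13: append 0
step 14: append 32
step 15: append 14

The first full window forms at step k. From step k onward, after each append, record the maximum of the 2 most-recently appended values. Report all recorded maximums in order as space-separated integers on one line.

Answer: 16 16 16 11 10 44 44 12 12 49 49 6 32 32

Derivation:
step 1: append 16 -> window=[16] (not full yet)
step 2: append 0 -> window=[16, 0] -> max=16
step 3: append 16 -> window=[0, 16] -> max=16
step 4: append 11 -> window=[16, 11] -> max=16
step 5: append 10 -> window=[11, 10] -> max=11
step 6: append 3 -> window=[10, 3] -> max=10
step 7: append 44 -> window=[3, 44] -> max=44
step 8: append 5 -> window=[44, 5] -> max=44
step 9: append 12 -> window=[5, 12] -> max=12
step 10: append 4 -> window=[12, 4] -> max=12
step 11: append 49 -> window=[4, 49] -> max=49
step 12: append 6 -> window=[49, 6] -> max=49
step 13: append 0 -> window=[6, 0] -> max=6
step 14: append 32 -> window=[0, 32] -> max=32
step 15: append 14 -> window=[32, 14] -> max=32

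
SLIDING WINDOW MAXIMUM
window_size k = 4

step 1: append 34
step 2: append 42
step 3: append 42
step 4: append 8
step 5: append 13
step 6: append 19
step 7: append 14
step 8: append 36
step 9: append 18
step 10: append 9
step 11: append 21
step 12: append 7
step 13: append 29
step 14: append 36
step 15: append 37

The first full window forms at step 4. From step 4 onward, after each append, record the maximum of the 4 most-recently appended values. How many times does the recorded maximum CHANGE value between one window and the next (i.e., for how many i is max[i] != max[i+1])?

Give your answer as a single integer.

Answer: 6

Derivation:
step 1: append 34 -> window=[34] (not full yet)
step 2: append 42 -> window=[34, 42] (not full yet)
step 3: append 42 -> window=[34, 42, 42] (not full yet)
step 4: append 8 -> window=[34, 42, 42, 8] -> max=42
step 5: append 13 -> window=[42, 42, 8, 13] -> max=42
step 6: append 19 -> window=[42, 8, 13, 19] -> max=42
step 7: append 14 -> window=[8, 13, 19, 14] -> max=19
step 8: append 36 -> window=[13, 19, 14, 36] -> max=36
step 9: append 18 -> window=[19, 14, 36, 18] -> max=36
step 10: append 9 -> window=[14, 36, 18, 9] -> max=36
step 11: append 21 -> window=[36, 18, 9, 21] -> max=36
step 12: append 7 -> window=[18, 9, 21, 7] -> max=21
step 13: append 29 -> window=[9, 21, 7, 29] -> max=29
step 14: append 36 -> window=[21, 7, 29, 36] -> max=36
step 15: append 37 -> window=[7, 29, 36, 37] -> max=37
Recorded maximums: 42 42 42 19 36 36 36 36 21 29 36 37
Changes between consecutive maximums: 6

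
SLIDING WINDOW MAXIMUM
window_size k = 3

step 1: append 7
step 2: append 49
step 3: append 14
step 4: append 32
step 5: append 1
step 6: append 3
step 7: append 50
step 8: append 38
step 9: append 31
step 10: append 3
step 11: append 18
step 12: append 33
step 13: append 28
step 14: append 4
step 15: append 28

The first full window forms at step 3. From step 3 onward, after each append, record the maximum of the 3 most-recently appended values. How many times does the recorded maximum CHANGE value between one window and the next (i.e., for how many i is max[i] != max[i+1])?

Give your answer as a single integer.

step 1: append 7 -> window=[7] (not full yet)
step 2: append 49 -> window=[7, 49] (not full yet)
step 3: append 14 -> window=[7, 49, 14] -> max=49
step 4: append 32 -> window=[49, 14, 32] -> max=49
step 5: append 1 -> window=[14, 32, 1] -> max=32
step 6: append 3 -> window=[32, 1, 3] -> max=32
step 7: append 50 -> window=[1, 3, 50] -> max=50
step 8: append 38 -> window=[3, 50, 38] -> max=50
step 9: append 31 -> window=[50, 38, 31] -> max=50
step 10: append 3 -> window=[38, 31, 3] -> max=38
step 11: append 18 -> window=[31, 3, 18] -> max=31
step 12: append 33 -> window=[3, 18, 33] -> max=33
step 13: append 28 -> window=[18, 33, 28] -> max=33
step 14: append 4 -> window=[33, 28, 4] -> max=33
step 15: append 28 -> window=[28, 4, 28] -> max=28
Recorded maximums: 49 49 32 32 50 50 50 38 31 33 33 33 28
Changes between consecutive maximums: 6

Answer: 6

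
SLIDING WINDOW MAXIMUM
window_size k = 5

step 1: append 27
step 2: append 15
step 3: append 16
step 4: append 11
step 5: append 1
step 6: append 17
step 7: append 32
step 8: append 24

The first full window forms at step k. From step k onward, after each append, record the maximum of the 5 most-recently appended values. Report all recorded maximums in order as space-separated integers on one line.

step 1: append 27 -> window=[27] (not full yet)
step 2: append 15 -> window=[27, 15] (not full yet)
step 3: append 16 -> window=[27, 15, 16] (not full yet)
step 4: append 11 -> window=[27, 15, 16, 11] (not full yet)
step 5: append 1 -> window=[27, 15, 16, 11, 1] -> max=27
step 6: append 17 -> window=[15, 16, 11, 1, 17] -> max=17
step 7: append 32 -> window=[16, 11, 1, 17, 32] -> max=32
step 8: append 24 -> window=[11, 1, 17, 32, 24] -> max=32

Answer: 27 17 32 32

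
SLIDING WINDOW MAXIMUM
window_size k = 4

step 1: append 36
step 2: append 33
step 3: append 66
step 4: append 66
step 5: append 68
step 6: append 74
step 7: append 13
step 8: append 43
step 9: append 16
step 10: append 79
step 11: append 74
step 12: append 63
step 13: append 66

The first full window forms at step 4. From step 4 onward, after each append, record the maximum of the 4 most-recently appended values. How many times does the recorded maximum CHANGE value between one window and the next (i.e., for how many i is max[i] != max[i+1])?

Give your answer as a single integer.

step 1: append 36 -> window=[36] (not full yet)
step 2: append 33 -> window=[36, 33] (not full yet)
step 3: append 66 -> window=[36, 33, 66] (not full yet)
step 4: append 66 -> window=[36, 33, 66, 66] -> max=66
step 5: append 68 -> window=[33, 66, 66, 68] -> max=68
step 6: append 74 -> window=[66, 66, 68, 74] -> max=74
step 7: append 13 -> window=[66, 68, 74, 13] -> max=74
step 8: append 43 -> window=[68, 74, 13, 43] -> max=74
step 9: append 16 -> window=[74, 13, 43, 16] -> max=74
step 10: append 79 -> window=[13, 43, 16, 79] -> max=79
step 11: append 74 -> window=[43, 16, 79, 74] -> max=79
step 12: append 63 -> window=[16, 79, 74, 63] -> max=79
step 13: append 66 -> window=[79, 74, 63, 66] -> max=79
Recorded maximums: 66 68 74 74 74 74 79 79 79 79
Changes between consecutive maximums: 3

Answer: 3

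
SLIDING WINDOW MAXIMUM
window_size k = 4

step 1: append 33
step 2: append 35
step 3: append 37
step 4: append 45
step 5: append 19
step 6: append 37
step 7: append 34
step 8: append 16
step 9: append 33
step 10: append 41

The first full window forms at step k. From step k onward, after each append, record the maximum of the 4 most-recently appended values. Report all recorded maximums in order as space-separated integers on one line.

step 1: append 33 -> window=[33] (not full yet)
step 2: append 35 -> window=[33, 35] (not full yet)
step 3: append 37 -> window=[33, 35, 37] (not full yet)
step 4: append 45 -> window=[33, 35, 37, 45] -> max=45
step 5: append 19 -> window=[35, 37, 45, 19] -> max=45
step 6: append 37 -> window=[37, 45, 19, 37] -> max=45
step 7: append 34 -> window=[45, 19, 37, 34] -> max=45
step 8: append 16 -> window=[19, 37, 34, 16] -> max=37
step 9: append 33 -> window=[37, 34, 16, 33] -> max=37
step 10: append 41 -> window=[34, 16, 33, 41] -> max=41

Answer: 45 45 45 45 37 37 41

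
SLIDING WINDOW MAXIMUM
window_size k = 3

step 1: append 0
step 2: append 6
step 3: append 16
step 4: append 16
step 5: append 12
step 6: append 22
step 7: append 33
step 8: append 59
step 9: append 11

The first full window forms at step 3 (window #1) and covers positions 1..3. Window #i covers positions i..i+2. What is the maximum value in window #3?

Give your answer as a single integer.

step 1: append 0 -> window=[0] (not full yet)
step 2: append 6 -> window=[0, 6] (not full yet)
step 3: append 16 -> window=[0, 6, 16] -> max=16
step 4: append 16 -> window=[6, 16, 16] -> max=16
step 5: append 12 -> window=[16, 16, 12] -> max=16
Window #3 max = 16

Answer: 16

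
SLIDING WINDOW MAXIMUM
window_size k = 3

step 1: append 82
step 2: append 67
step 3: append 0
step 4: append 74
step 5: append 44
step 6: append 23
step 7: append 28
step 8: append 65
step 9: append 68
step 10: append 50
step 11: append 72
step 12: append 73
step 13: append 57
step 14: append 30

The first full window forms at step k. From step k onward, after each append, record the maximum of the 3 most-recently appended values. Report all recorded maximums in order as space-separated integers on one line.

step 1: append 82 -> window=[82] (not full yet)
step 2: append 67 -> window=[82, 67] (not full yet)
step 3: append 0 -> window=[82, 67, 0] -> max=82
step 4: append 74 -> window=[67, 0, 74] -> max=74
step 5: append 44 -> window=[0, 74, 44] -> max=74
step 6: append 23 -> window=[74, 44, 23] -> max=74
step 7: append 28 -> window=[44, 23, 28] -> max=44
step 8: append 65 -> window=[23, 28, 65] -> max=65
step 9: append 68 -> window=[28, 65, 68] -> max=68
step 10: append 50 -> window=[65, 68, 50] -> max=68
step 11: append 72 -> window=[68, 50, 72] -> max=72
step 12: append 73 -> window=[50, 72, 73] -> max=73
step 13: append 57 -> window=[72, 73, 57] -> max=73
step 14: append 30 -> window=[73, 57, 30] -> max=73

Answer: 82 74 74 74 44 65 68 68 72 73 73 73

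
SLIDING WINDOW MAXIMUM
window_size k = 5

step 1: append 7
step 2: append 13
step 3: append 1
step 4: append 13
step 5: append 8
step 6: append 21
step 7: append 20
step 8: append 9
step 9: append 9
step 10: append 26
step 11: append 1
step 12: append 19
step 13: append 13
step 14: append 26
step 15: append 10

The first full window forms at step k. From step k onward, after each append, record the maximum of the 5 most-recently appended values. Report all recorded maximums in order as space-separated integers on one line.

Answer: 13 21 21 21 21 26 26 26 26 26 26

Derivation:
step 1: append 7 -> window=[7] (not full yet)
step 2: append 13 -> window=[7, 13] (not full yet)
step 3: append 1 -> window=[7, 13, 1] (not full yet)
step 4: append 13 -> window=[7, 13, 1, 13] (not full yet)
step 5: append 8 -> window=[7, 13, 1, 13, 8] -> max=13
step 6: append 21 -> window=[13, 1, 13, 8, 21] -> max=21
step 7: append 20 -> window=[1, 13, 8, 21, 20] -> max=21
step 8: append 9 -> window=[13, 8, 21, 20, 9] -> max=21
step 9: append 9 -> window=[8, 21, 20, 9, 9] -> max=21
step 10: append 26 -> window=[21, 20, 9, 9, 26] -> max=26
step 11: append 1 -> window=[20, 9, 9, 26, 1] -> max=26
step 12: append 19 -> window=[9, 9, 26, 1, 19] -> max=26
step 13: append 13 -> window=[9, 26, 1, 19, 13] -> max=26
step 14: append 26 -> window=[26, 1, 19, 13, 26] -> max=26
step 15: append 10 -> window=[1, 19, 13, 26, 10] -> max=26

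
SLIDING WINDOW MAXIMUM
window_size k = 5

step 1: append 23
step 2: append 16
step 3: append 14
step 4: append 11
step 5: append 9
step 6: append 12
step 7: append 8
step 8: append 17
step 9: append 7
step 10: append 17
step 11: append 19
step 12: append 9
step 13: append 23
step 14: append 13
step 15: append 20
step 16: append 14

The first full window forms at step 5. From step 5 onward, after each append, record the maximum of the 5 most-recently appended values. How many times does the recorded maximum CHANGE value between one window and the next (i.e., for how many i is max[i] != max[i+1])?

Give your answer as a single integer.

step 1: append 23 -> window=[23] (not full yet)
step 2: append 16 -> window=[23, 16] (not full yet)
step 3: append 14 -> window=[23, 16, 14] (not full yet)
step 4: append 11 -> window=[23, 16, 14, 11] (not full yet)
step 5: append 9 -> window=[23, 16, 14, 11, 9] -> max=23
step 6: append 12 -> window=[16, 14, 11, 9, 12] -> max=16
step 7: append 8 -> window=[14, 11, 9, 12, 8] -> max=14
step 8: append 17 -> window=[11, 9, 12, 8, 17] -> max=17
step 9: append 7 -> window=[9, 12, 8, 17, 7] -> max=17
step 10: append 17 -> window=[12, 8, 17, 7, 17] -> max=17
step 11: append 19 -> window=[8, 17, 7, 17, 19] -> max=19
step 12: append 9 -> window=[17, 7, 17, 19, 9] -> max=19
step 13: append 23 -> window=[7, 17, 19, 9, 23] -> max=23
step 14: append 13 -> window=[17, 19, 9, 23, 13] -> max=23
step 15: append 20 -> window=[19, 9, 23, 13, 20] -> max=23
step 16: append 14 -> window=[9, 23, 13, 20, 14] -> max=23
Recorded maximums: 23 16 14 17 17 17 19 19 23 23 23 23
Changes between consecutive maximums: 5

Answer: 5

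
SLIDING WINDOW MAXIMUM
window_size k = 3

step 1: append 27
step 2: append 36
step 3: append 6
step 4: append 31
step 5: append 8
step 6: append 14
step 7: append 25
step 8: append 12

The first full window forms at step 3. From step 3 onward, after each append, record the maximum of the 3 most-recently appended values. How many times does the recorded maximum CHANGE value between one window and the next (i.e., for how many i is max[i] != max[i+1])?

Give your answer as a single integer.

Answer: 2

Derivation:
step 1: append 27 -> window=[27] (not full yet)
step 2: append 36 -> window=[27, 36] (not full yet)
step 3: append 6 -> window=[27, 36, 6] -> max=36
step 4: append 31 -> window=[36, 6, 31] -> max=36
step 5: append 8 -> window=[6, 31, 8] -> max=31
step 6: append 14 -> window=[31, 8, 14] -> max=31
step 7: append 25 -> window=[8, 14, 25] -> max=25
step 8: append 12 -> window=[14, 25, 12] -> max=25
Recorded maximums: 36 36 31 31 25 25
Changes between consecutive maximums: 2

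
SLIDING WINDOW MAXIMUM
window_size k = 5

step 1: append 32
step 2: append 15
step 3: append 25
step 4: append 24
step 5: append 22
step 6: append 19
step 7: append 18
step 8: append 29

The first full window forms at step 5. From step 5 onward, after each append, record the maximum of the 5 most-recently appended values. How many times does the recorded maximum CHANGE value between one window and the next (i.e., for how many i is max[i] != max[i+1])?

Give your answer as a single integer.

Answer: 2

Derivation:
step 1: append 32 -> window=[32] (not full yet)
step 2: append 15 -> window=[32, 15] (not full yet)
step 3: append 25 -> window=[32, 15, 25] (not full yet)
step 4: append 24 -> window=[32, 15, 25, 24] (not full yet)
step 5: append 22 -> window=[32, 15, 25, 24, 22] -> max=32
step 6: append 19 -> window=[15, 25, 24, 22, 19] -> max=25
step 7: append 18 -> window=[25, 24, 22, 19, 18] -> max=25
step 8: append 29 -> window=[24, 22, 19, 18, 29] -> max=29
Recorded maximums: 32 25 25 29
Changes between consecutive maximums: 2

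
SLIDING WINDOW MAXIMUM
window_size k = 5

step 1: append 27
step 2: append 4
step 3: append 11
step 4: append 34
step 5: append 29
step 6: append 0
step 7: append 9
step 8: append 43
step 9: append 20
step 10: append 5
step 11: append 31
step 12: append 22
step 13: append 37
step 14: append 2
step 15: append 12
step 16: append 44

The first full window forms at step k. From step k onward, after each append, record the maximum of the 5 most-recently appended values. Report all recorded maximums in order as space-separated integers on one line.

step 1: append 27 -> window=[27] (not full yet)
step 2: append 4 -> window=[27, 4] (not full yet)
step 3: append 11 -> window=[27, 4, 11] (not full yet)
step 4: append 34 -> window=[27, 4, 11, 34] (not full yet)
step 5: append 29 -> window=[27, 4, 11, 34, 29] -> max=34
step 6: append 0 -> window=[4, 11, 34, 29, 0] -> max=34
step 7: append 9 -> window=[11, 34, 29, 0, 9] -> max=34
step 8: append 43 -> window=[34, 29, 0, 9, 43] -> max=43
step 9: append 20 -> window=[29, 0, 9, 43, 20] -> max=43
step 10: append 5 -> window=[0, 9, 43, 20, 5] -> max=43
step 11: append 31 -> window=[9, 43, 20, 5, 31] -> max=43
step 12: append 22 -> window=[43, 20, 5, 31, 22] -> max=43
step 13: append 37 -> window=[20, 5, 31, 22, 37] -> max=37
step 14: append 2 -> window=[5, 31, 22, 37, 2] -> max=37
step 15: append 12 -> window=[31, 22, 37, 2, 12] -> max=37
step 16: append 44 -> window=[22, 37, 2, 12, 44] -> max=44

Answer: 34 34 34 43 43 43 43 43 37 37 37 44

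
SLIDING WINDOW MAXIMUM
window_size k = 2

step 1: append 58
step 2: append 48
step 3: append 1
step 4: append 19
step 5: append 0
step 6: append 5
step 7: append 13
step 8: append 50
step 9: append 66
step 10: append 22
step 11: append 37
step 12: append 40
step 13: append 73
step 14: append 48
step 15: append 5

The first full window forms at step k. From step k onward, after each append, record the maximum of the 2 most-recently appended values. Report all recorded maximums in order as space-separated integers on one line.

Answer: 58 48 19 19 5 13 50 66 66 37 40 73 73 48

Derivation:
step 1: append 58 -> window=[58] (not full yet)
step 2: append 48 -> window=[58, 48] -> max=58
step 3: append 1 -> window=[48, 1] -> max=48
step 4: append 19 -> window=[1, 19] -> max=19
step 5: append 0 -> window=[19, 0] -> max=19
step 6: append 5 -> window=[0, 5] -> max=5
step 7: append 13 -> window=[5, 13] -> max=13
step 8: append 50 -> window=[13, 50] -> max=50
step 9: append 66 -> window=[50, 66] -> max=66
step 10: append 22 -> window=[66, 22] -> max=66
step 11: append 37 -> window=[22, 37] -> max=37
step 12: append 40 -> window=[37, 40] -> max=40
step 13: append 73 -> window=[40, 73] -> max=73
step 14: append 48 -> window=[73, 48] -> max=73
step 15: append 5 -> window=[48, 5] -> max=48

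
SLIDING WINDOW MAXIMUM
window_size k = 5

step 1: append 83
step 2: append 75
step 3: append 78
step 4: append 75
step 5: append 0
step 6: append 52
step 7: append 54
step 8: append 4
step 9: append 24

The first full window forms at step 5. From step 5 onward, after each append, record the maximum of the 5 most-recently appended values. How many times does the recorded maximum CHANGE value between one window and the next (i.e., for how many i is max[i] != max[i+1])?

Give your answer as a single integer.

Answer: 3

Derivation:
step 1: append 83 -> window=[83] (not full yet)
step 2: append 75 -> window=[83, 75] (not full yet)
step 3: append 78 -> window=[83, 75, 78] (not full yet)
step 4: append 75 -> window=[83, 75, 78, 75] (not full yet)
step 5: append 0 -> window=[83, 75, 78, 75, 0] -> max=83
step 6: append 52 -> window=[75, 78, 75, 0, 52] -> max=78
step 7: append 54 -> window=[78, 75, 0, 52, 54] -> max=78
step 8: append 4 -> window=[75, 0, 52, 54, 4] -> max=75
step 9: append 24 -> window=[0, 52, 54, 4, 24] -> max=54
Recorded maximums: 83 78 78 75 54
Changes between consecutive maximums: 3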